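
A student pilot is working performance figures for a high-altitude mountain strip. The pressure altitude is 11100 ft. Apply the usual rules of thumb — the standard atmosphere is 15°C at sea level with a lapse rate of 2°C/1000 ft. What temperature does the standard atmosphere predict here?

ISA temperature = 15 − 2 × (11100/1000) = 15 − 22.2 = -7.2°C.

-7.2°C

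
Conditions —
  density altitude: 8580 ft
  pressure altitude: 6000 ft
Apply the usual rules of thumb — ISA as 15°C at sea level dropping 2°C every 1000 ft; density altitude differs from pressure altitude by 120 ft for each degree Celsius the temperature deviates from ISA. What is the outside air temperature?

Density altitude − pressure altitude = 8580 − 6000 = +2580 ft.
At 120 ft/°C that is an ISA deviation of 2580/120 = +21.5°C.
ISA temperature at 6000 ft = 15 − 2 × (6000/1000) = 3°C.
OAT = ISA + deviation = 3 + (+21.5) = 24.5°C.

24.5°C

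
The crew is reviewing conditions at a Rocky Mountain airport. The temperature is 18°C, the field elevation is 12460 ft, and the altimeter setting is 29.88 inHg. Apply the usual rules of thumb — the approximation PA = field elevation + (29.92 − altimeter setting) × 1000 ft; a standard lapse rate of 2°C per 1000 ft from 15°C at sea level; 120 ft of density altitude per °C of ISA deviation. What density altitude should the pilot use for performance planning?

15860 ft

Pressure altitude = 12460 + (29.92 − 29.88) × 1000 = 12460 + (+40) = 12500 ft.
ISA temperature at 12500 ft = 15 − 2 × (12500/1000) = -10°C.
ISA deviation = 18 − (-10) = +28°C.
Density altitude = 12500 + 120 × (28) = 15860 ft.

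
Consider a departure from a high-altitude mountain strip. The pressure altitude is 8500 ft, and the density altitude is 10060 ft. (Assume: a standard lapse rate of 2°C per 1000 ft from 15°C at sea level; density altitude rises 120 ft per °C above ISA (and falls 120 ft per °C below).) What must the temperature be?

Density altitude − pressure altitude = 10060 − 8500 = +1560 ft.
At 120 ft/°C that is an ISA deviation of 1560/120 = +13°C.
ISA temperature at 8500 ft = 15 − 2 × (8500/1000) = -2°C.
OAT = ISA + deviation = -2 + (+13) = 11°C.

11°C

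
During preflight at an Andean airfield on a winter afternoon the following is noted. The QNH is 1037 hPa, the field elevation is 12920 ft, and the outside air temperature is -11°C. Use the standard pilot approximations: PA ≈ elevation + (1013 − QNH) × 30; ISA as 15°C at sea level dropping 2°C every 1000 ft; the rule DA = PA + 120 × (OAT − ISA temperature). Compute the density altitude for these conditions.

12008 ft

Pressure altitude = 12920 + (1013 − 1037) × 30 = 12920 + (-720) = 12200 ft.
ISA temperature at 12200 ft = 15 − 2 × (12200/1000) = -9.4°C.
ISA deviation = -11 − (-9.4) = -1.6°C.
Density altitude = 12200 + 120 × (-1.6) = 12008 ft.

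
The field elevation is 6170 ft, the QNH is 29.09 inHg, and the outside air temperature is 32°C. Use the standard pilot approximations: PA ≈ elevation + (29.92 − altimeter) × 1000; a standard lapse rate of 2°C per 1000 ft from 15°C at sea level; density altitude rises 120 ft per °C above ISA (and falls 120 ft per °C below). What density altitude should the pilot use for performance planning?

10720 ft

Pressure altitude = 6170 + (29.92 − 29.09) × 1000 = 6170 + (+830) = 7000 ft.
ISA temperature at 7000 ft = 15 − 2 × (7000/1000) = 1°C.
ISA deviation = 32 − 1 = +31°C.
Density altitude = 7000 + 120 × (31) = 10720 ft.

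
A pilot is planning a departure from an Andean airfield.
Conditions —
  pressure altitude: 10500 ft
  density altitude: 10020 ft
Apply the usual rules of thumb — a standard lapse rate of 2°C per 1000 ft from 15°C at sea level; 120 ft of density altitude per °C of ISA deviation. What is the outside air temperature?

-10°C

Density altitude − pressure altitude = 10020 − 10500 = -480 ft.
At 120 ft/°C that is an ISA deviation of -480/120 = -4°C.
ISA temperature at 10500 ft = 15 − 2 × (10500/1000) = -6°C.
OAT = ISA + deviation = -6 + (-4) = -10°C.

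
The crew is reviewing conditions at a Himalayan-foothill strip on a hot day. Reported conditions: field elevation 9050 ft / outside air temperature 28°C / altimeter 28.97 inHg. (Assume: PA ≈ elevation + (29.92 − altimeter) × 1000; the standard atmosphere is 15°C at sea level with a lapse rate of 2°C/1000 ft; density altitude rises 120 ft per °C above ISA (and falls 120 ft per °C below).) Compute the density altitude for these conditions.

Pressure altitude = 9050 + (29.92 − 28.97) × 1000 = 9050 + (+950) = 10000 ft.
ISA temperature at 10000 ft = 15 − 2 × (10000/1000) = -5°C.
ISA deviation = 28 − (-5) = +33°C.
Density altitude = 10000 + 120 × (33) = 13960 ft.

13960 ft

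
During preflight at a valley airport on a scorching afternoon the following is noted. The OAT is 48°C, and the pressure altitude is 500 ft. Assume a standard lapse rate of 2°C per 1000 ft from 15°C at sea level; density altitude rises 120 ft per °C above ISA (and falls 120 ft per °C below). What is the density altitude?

4580 ft

ISA temperature at 500 ft = 15 − 2 × (500/1000) = 14°C.
ISA deviation = 48 − 14 = +34°C.
Density altitude = 500 + 120 × (34) = 500 + (+4080) = 4580 ft.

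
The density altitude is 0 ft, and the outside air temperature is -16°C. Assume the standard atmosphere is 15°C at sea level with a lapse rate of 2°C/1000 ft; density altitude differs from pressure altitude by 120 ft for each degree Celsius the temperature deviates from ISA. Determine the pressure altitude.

3000 ft

DA = PA + 120 × (OAT − (15 − 2·PA/1000)) = PA + 120·OAT − 1800 + 0.24·PA = 1.24·PA + 120·OAT − 1800.
So 1.24·PA = 0 − 120 × (-16) + 1800 = 3720.
PA = 3720 / 1.24 = 3000 ft.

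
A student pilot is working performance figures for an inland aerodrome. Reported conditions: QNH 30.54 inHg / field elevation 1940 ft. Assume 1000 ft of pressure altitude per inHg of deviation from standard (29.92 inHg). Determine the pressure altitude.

1320 ft

Pressure correction = (29.92 − 30.54) × 1000 = -620 ft.
Pressure altitude = 1940 + (-620) = 1320 ft.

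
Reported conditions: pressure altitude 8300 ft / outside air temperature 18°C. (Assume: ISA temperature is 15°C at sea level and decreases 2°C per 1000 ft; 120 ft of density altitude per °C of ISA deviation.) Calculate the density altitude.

ISA temperature at 8300 ft = 15 − 2 × (8300/1000) = -1.6°C.
ISA deviation = 18 − (-1.6) = +19.6°C.
Density altitude = 8300 + 120 × (19.6) = 8300 + (+2352) = 10652 ft.

10652 ft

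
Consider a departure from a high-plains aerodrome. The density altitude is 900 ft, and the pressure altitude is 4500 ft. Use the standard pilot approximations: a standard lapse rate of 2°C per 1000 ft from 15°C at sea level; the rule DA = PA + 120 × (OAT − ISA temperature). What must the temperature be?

Density altitude − pressure altitude = 900 − 4500 = -3600 ft.
At 120 ft/°C that is an ISA deviation of -3600/120 = -30°C.
ISA temperature at 4500 ft = 15 − 2 × (4500/1000) = 6°C.
OAT = ISA + deviation = 6 + (-30) = -24°C.

-24°C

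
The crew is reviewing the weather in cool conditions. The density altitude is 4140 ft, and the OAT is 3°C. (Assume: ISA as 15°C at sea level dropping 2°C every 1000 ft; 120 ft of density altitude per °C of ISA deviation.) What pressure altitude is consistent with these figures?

DA = PA + 120 × (OAT − (15 − 2·PA/1000)) = PA + 120·OAT − 1800 + 0.24·PA = 1.24·PA + 120·OAT − 1800.
So 1.24·PA = 4140 − 120 × 3 + 1800 = 5580.
PA = 5580 / 1.24 = 4500 ft.

4500 ft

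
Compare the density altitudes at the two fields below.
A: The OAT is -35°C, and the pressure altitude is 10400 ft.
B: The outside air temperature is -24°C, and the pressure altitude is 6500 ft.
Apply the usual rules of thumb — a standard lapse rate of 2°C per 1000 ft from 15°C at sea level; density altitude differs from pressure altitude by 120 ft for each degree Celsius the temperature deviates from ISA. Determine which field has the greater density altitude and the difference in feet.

A by 3516 ft

A: ISA temp = -5.8°C, deviation -29.2°C, DA = 10400 + 120 × (-29.2) = 6896 ft.
B: ISA temp = 2°C, deviation -26°C, DA = 6500 + 120 × (-26) = 3380 ft.
A is higher by 6896 − 3380 = 3516 ft.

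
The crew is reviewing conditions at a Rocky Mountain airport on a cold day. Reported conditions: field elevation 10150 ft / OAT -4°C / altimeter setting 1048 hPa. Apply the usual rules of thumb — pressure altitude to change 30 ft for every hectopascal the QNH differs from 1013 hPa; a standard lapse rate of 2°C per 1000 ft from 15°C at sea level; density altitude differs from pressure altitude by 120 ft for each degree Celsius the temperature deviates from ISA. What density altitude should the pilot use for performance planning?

9004 ft

Pressure altitude = 10150 + (1013 − 1048) × 30 = 10150 + (-1050) = 9100 ft.
ISA temperature at 9100 ft = 15 − 2 × (9100/1000) = -3.2°C.
ISA deviation = -4 − (-3.2) = -0.8°C.
Density altitude = 9100 + 120 × (-0.8) = 9004 ft.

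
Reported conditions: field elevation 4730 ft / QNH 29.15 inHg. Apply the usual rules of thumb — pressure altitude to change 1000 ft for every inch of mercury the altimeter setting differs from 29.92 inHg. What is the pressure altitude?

5500 ft

Pressure correction = (29.92 − 29.15) × 1000 = +770 ft.
Pressure altitude = 4730 + (+770) = 5500 ft.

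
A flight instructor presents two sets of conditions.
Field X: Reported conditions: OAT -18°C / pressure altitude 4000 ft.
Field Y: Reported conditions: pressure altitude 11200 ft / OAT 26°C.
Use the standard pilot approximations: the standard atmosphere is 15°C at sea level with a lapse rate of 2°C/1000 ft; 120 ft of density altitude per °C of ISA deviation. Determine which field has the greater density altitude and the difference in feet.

Field Y by 14208 ft

Field X: ISA temp = 7°C, deviation -25°C, DA = 4000 + 120 × (-25) = 1000 ft.
Field Y: ISA temp = -7.4°C, deviation +33.4°C, DA = 11200 + 120 × 33.4 = 15208 ft.
Field Y is higher by 15208 − 1000 = 14208 ft.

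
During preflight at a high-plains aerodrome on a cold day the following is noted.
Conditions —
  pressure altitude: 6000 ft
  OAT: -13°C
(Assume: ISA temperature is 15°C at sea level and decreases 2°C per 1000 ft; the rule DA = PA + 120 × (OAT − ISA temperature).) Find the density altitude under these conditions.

ISA temperature at 6000 ft = 15 − 2 × (6000/1000) = 3°C.
ISA deviation = -13 − 3 = -16°C.
Density altitude = 6000 + 120 × (-16) = 6000 + (-1920) = 4080 ft.

4080 ft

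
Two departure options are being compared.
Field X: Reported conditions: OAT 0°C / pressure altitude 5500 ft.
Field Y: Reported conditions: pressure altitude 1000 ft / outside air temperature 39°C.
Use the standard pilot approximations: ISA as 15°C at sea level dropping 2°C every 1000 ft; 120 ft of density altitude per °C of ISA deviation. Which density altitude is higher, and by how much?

Field X: ISA temp = 4°C, deviation -4°C, DA = 5500 + 120 × (-4) = 5020 ft.
Field Y: ISA temp = 13°C, deviation +26°C, DA = 1000 + 120 × 26 = 4120 ft.
Field X is higher by 5020 − 4120 = 900 ft.

Field X by 900 ft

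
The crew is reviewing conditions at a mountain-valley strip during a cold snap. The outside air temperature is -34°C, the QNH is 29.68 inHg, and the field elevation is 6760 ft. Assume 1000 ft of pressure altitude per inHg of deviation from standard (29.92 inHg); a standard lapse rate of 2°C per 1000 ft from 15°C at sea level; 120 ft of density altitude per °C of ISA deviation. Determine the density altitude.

Pressure altitude = 6760 + (29.92 − 29.68) × 1000 = 6760 + (+240) = 7000 ft.
ISA temperature at 7000 ft = 15 − 2 × (7000/1000) = 1°C.
ISA deviation = -34 − 1 = -35°C.
Density altitude = 7000 + 120 × (-35) = 2800 ft.

2800 ft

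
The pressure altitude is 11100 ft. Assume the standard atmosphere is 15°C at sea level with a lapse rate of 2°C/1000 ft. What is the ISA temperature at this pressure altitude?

-7.2°C

ISA temperature = 15 − 2 × (11100/1000) = 15 − 22.2 = -7.2°C.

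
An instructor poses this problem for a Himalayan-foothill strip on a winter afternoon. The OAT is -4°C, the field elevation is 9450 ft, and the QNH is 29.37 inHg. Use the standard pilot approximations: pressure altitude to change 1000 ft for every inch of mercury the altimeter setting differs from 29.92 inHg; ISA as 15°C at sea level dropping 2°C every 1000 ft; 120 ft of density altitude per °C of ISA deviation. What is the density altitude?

Pressure altitude = 9450 + (29.92 − 29.37) × 1000 = 9450 + (+550) = 10000 ft.
ISA temperature at 10000 ft = 15 − 2 × (10000/1000) = -5°C.
ISA deviation = -4 − (-5) = +1°C.
Density altitude = 10000 + 120 × (1) = 10120 ft.

10120 ft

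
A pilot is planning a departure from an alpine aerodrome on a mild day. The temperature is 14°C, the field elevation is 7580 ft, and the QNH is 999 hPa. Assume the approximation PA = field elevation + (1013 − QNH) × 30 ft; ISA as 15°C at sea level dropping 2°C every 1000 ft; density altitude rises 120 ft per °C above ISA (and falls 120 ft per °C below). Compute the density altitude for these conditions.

9800 ft

Pressure altitude = 7580 + (1013 − 999) × 30 = 7580 + (+420) = 8000 ft.
ISA temperature at 8000 ft = 15 − 2 × (8000/1000) = -1°C.
ISA deviation = 14 − (-1) = +15°C.
Density altitude = 8000 + 120 × (15) = 9800 ft.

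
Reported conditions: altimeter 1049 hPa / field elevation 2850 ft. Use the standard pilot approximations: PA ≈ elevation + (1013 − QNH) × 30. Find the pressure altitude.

Pressure correction = (1013 − 1049) × 30 = -1080 ft.
Pressure altitude = 2850 + (-1080) = 1770 ft.

1770 ft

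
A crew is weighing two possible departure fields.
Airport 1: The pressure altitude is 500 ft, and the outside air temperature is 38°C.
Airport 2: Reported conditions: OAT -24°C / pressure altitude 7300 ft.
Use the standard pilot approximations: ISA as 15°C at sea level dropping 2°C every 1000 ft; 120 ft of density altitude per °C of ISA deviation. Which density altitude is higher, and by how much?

Airport 1: ISA temp = 14°C, deviation +24°C, DA = 500 + 120 × 24 = 3380 ft.
Airport 2: ISA temp = 0.4°C, deviation -24.4°C, DA = 7300 + 120 × (-24.4) = 4372 ft.
Airport 2 is higher by 4372 − 3380 = 992 ft.

Airport 2 by 992 ft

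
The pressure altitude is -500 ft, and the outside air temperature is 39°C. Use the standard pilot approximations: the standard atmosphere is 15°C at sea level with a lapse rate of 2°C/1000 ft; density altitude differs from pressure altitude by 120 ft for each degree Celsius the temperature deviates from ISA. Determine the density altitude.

ISA temperature at -500 ft = 15 − 2 × (-500/1000) = 16°C.
ISA deviation = 39 − 16 = +23°C.
Density altitude = -500 + 120 × (23) = -500 + (+2760) = 2260 ft.

2260 ft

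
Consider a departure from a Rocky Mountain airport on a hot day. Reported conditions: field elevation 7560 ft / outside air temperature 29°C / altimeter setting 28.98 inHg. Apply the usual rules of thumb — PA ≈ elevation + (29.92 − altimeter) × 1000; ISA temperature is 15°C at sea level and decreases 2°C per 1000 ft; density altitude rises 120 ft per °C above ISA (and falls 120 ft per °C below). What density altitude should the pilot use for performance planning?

12220 ft

Pressure altitude = 7560 + (29.92 − 28.98) × 1000 = 7560 + (+940) = 8500 ft.
ISA temperature at 8500 ft = 15 − 2 × (8500/1000) = -2°C.
ISA deviation = 29 − (-2) = +31°C.
Density altitude = 8500 + 120 × (31) = 12220 ft.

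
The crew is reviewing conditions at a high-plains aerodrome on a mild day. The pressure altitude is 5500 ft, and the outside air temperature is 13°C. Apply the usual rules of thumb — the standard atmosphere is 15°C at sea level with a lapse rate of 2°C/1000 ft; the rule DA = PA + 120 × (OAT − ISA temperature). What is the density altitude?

6580 ft

ISA temperature at 5500 ft = 15 − 2 × (5500/1000) = 4°C.
ISA deviation = 13 − 4 = +9°C.
Density altitude = 5500 + 120 × (9) = 5500 + (+1080) = 6580 ft.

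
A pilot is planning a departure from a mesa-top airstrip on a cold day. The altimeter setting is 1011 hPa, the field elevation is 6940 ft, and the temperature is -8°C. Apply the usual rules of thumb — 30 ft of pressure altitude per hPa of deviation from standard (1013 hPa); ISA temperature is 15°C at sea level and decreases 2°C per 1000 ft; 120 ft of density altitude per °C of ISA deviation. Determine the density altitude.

Pressure altitude = 6940 + (1013 − 1011) × 30 = 6940 + (+60) = 7000 ft.
ISA temperature at 7000 ft = 15 − 2 × (7000/1000) = 1°C.
ISA deviation = -8 − 1 = -9°C.
Density altitude = 7000 + 120 × (-9) = 5920 ft.

5920 ft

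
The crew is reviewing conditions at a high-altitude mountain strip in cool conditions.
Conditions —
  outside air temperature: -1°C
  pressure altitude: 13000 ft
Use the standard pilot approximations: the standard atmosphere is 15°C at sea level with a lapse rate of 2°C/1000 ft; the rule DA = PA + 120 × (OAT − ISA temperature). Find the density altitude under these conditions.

ISA temperature at 13000 ft = 15 − 2 × (13000/1000) = -11°C.
ISA deviation = -1 − (-11) = +10°C.
Density altitude = 13000 + 120 × (10) = 13000 + (+1200) = 14200 ft.

14200 ft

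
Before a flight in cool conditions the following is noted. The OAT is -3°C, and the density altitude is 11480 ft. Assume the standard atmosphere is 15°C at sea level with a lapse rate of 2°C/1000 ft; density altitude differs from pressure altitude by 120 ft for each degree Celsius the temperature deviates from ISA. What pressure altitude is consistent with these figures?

DA = PA + 120 × (OAT − (15 − 2·PA/1000)) = PA + 120·OAT − 1800 + 0.24·PA = 1.24·PA + 120·OAT − 1800.
So 1.24·PA = 11480 − 120 × (-3) + 1800 = 13640.
PA = 13640 / 1.24 = 11000 ft.

11000 ft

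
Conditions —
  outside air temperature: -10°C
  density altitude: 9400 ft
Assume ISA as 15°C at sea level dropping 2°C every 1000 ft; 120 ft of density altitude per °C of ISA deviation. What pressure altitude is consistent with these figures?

10000 ft

DA = PA + 120 × (OAT − (15 − 2·PA/1000)) = PA + 120·OAT − 1800 + 0.24·PA = 1.24·PA + 120·OAT − 1800.
So 1.24·PA = 9400 − 120 × (-10) + 1800 = 12400.
PA = 12400 / 1.24 = 10000 ft.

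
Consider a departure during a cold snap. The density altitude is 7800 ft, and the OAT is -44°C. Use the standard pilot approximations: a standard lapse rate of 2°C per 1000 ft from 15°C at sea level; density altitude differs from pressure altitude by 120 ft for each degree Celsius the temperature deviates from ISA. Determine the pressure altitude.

12000 ft

DA = PA + 120 × (OAT − (15 − 2·PA/1000)) = PA + 120·OAT − 1800 + 0.24·PA = 1.24·PA + 120·OAT − 1800.
So 1.24·PA = 7800 − 120 × (-44) + 1800 = 14880.
PA = 14880 / 1.24 = 12000 ft.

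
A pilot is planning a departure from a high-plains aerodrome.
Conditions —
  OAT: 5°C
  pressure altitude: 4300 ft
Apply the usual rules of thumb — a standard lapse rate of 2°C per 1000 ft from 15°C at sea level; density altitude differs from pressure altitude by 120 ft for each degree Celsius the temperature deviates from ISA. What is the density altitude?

4132 ft

ISA temperature at 4300 ft = 15 − 2 × (4300/1000) = 6.4°C.
ISA deviation = 5 − 6.4 = -1.4°C.
Density altitude = 4300 + 120 × (-1.4) = 4300 + (-168) = 4132 ft.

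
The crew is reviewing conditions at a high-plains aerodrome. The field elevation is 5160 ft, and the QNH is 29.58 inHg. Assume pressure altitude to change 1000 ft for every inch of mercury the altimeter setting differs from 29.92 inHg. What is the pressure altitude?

Pressure correction = (29.92 − 29.58) × 1000 = +340 ft.
Pressure altitude = 5160 + (+340) = 5500 ft.

5500 ft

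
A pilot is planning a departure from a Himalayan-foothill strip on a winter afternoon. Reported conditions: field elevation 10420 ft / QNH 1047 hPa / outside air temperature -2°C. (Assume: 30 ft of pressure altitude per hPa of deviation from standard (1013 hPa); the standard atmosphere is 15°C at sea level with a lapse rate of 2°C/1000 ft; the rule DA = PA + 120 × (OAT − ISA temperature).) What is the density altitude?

Pressure altitude = 10420 + (1013 − 1047) × 30 = 10420 + (-1020) = 9400 ft.
ISA temperature at 9400 ft = 15 − 2 × (9400/1000) = -3.8°C.
ISA deviation = -2 − (-3.8) = +1.8°C.
Density altitude = 9400 + 120 × (1.8) = 9616 ft.

9616 ft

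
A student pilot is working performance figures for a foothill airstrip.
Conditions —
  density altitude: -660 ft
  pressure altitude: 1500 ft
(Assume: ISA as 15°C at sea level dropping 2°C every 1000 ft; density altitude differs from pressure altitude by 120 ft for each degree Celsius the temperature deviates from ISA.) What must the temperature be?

Density altitude − pressure altitude = -660 − 1500 = -2160 ft.
At 120 ft/°C that is an ISA deviation of -2160/120 = -18°C.
ISA temperature at 1500 ft = 15 − 2 × (1500/1000) = 12°C.
OAT = ISA + deviation = 12 + (-18) = -6°C.

-6°C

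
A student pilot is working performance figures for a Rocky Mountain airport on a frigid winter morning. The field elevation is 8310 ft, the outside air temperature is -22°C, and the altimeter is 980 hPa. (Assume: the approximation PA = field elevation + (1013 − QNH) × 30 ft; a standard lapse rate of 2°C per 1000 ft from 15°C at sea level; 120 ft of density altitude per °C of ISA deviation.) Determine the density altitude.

7092 ft

Pressure altitude = 8310 + (1013 − 980) × 30 = 8310 + (+990) = 9300 ft.
ISA temperature at 9300 ft = 15 − 2 × (9300/1000) = -3.6°C.
ISA deviation = -22 − (-3.6) = -18.4°C.
Density altitude = 9300 + 120 × (-18.4) = 7092 ft.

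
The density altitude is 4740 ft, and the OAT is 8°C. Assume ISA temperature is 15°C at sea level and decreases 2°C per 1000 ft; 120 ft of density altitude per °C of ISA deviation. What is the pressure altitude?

4500 ft

DA = PA + 120 × (OAT − (15 − 2·PA/1000)) = PA + 120·OAT − 1800 + 0.24·PA = 1.24·PA + 120·OAT − 1800.
So 1.24·PA = 4740 − 120 × 8 + 1800 = 5580.
PA = 5580 / 1.24 = 4500 ft.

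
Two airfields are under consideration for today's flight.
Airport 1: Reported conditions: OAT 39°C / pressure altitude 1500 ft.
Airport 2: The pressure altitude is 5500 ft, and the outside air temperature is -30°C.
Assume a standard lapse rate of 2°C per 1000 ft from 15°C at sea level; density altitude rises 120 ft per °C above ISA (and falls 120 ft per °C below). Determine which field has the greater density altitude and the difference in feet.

Airport 1 by 3320 ft

Airport 1: ISA temp = 12°C, deviation +27°C, DA = 1500 + 120 × 27 = 4740 ft.
Airport 2: ISA temp = 4°C, deviation -34°C, DA = 5500 + 120 × (-34) = 1420 ft.
Airport 1 is higher by 4740 − 1420 = 3320 ft.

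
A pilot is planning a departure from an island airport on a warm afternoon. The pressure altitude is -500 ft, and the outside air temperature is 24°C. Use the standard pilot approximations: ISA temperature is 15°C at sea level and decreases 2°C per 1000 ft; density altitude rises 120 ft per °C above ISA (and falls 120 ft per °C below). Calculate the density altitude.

ISA temperature at -500 ft = 15 − 2 × (-500/1000) = 16°C.
ISA deviation = 24 − 16 = +8°C.
Density altitude = -500 + 120 × (8) = -500 + (+960) = 460 ft.

460 ft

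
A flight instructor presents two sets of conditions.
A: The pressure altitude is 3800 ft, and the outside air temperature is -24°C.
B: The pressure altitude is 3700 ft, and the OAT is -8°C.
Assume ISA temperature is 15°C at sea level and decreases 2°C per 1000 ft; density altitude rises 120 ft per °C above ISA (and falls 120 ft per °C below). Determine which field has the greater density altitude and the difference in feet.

A: ISA temp = 7.4°C, deviation -31.4°C, DA = 3800 + 120 × (-31.4) = 32 ft.
B: ISA temp = 7.6°C, deviation -15.6°C, DA = 3700 + 120 × (-15.6) = 1828 ft.
B is higher by 1828 − 32 = 1796 ft.

B by 1796 ft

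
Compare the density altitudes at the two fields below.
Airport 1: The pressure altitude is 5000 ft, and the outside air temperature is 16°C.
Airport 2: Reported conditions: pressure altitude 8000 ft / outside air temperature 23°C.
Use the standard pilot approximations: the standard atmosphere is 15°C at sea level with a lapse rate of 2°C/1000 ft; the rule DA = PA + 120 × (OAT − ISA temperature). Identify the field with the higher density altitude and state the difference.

Airport 2 by 4560 ft

Airport 1: ISA temp = 5°C, deviation +11°C, DA = 5000 + 120 × 11 = 6320 ft.
Airport 2: ISA temp = -1°C, deviation +24°C, DA = 8000 + 120 × 24 = 10880 ft.
Airport 2 is higher by 10880 − 6320 = 4560 ft.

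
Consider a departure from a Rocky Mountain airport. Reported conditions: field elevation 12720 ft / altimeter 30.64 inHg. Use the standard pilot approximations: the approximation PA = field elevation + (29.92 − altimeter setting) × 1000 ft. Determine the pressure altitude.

12000 ft

Pressure correction = (29.92 − 30.64) × 1000 = -720 ft.
Pressure altitude = 12720 + (-720) = 12000 ft.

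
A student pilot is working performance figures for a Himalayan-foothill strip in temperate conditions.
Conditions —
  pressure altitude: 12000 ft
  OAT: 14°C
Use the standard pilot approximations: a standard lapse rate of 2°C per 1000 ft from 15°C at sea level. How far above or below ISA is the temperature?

ISA+23°C

ISA temperature at 12000 ft = 15 − 2 × (12000/1000) = -9°C.
Deviation = OAT − ISA = 14 − (-9) = +23°C.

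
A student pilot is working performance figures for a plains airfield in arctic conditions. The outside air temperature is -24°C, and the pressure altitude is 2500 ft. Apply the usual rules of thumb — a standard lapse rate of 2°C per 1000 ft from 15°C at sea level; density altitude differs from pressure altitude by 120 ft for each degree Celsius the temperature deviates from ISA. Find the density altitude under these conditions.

ISA temperature at 2500 ft = 15 − 2 × (2500/1000) = 10°C.
ISA deviation = -24 − 10 = -34°C.
Density altitude = 2500 + 120 × (-34) = 2500 + (-4080) = -1580 ft.

-1580 ft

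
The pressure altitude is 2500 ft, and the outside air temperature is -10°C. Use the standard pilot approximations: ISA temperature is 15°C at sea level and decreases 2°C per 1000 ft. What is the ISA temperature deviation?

ISA-20°C

ISA temperature at 2500 ft = 15 − 2 × (2500/1000) = 10°C.
Deviation = OAT − ISA = -10 − 10 = -20°C.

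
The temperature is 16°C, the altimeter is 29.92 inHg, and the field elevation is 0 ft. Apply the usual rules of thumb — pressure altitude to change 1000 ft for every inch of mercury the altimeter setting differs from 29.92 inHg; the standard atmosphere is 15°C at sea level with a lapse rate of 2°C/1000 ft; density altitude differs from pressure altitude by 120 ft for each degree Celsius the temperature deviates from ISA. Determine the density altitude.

120 ft

Pressure altitude = 0 + (29.92 − 29.92) × 1000 = 0 + (0) = 0 ft.
ISA temperature at 0 ft = 15 − 2 × (0/1000) = 15°C.
ISA deviation = 16 − 15 = +1°C.
Density altitude = 0 + 120 × (1) = 120 ft.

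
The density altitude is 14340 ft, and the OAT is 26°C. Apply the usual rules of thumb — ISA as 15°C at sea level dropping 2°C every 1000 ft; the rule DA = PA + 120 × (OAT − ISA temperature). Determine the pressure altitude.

10500 ft

DA = PA + 120 × (OAT − (15 − 2·PA/1000)) = PA + 120·OAT − 1800 + 0.24·PA = 1.24·PA + 120·OAT − 1800.
So 1.24·PA = 14340 − 120 × 26 + 1800 = 13020.
PA = 13020 / 1.24 = 10500 ft.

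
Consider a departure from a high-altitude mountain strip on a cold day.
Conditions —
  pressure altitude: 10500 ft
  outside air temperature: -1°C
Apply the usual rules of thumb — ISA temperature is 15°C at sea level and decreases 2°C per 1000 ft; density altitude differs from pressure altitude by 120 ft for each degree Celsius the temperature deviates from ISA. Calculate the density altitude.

ISA temperature at 10500 ft = 15 − 2 × (10500/1000) = -6°C.
ISA deviation = -1 − (-6) = +5°C.
Density altitude = 10500 + 120 × (5) = 10500 + (+600) = 11100 ft.

11100 ft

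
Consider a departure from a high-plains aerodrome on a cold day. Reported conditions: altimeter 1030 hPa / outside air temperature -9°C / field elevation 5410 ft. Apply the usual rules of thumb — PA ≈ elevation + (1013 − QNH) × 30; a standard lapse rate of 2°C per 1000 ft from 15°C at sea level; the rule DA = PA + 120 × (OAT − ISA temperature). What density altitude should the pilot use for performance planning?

3196 ft

Pressure altitude = 5410 + (1013 − 1030) × 30 = 5410 + (-510) = 4900 ft.
ISA temperature at 4900 ft = 15 − 2 × (4900/1000) = 5.2°C.
ISA deviation = -9 − 5.2 = -14.2°C.
Density altitude = 4900 + 120 × (-14.2) = 3196 ft.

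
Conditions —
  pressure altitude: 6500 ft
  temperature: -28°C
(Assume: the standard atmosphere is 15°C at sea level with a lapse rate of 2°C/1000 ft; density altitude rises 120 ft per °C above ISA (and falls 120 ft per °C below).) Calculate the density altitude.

2900 ft

ISA temperature at 6500 ft = 15 − 2 × (6500/1000) = 2°C.
ISA deviation = -28 − 2 = -30°C.
Density altitude = 6500 + 120 × (-30) = 6500 + (-3600) = 2900 ft.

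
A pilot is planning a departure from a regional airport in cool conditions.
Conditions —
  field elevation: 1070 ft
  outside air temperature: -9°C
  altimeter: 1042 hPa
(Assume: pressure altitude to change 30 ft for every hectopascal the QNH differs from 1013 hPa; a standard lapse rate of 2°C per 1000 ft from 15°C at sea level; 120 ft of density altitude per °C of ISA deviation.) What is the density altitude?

Pressure altitude = 1070 + (1013 − 1042) × 30 = 1070 + (-870) = 200 ft.
ISA temperature at 200 ft = 15 − 2 × (200/1000) = 14.6°C.
ISA deviation = -9 − 14.6 = -23.6°C.
Density altitude = 200 + 120 × (-23.6) = -2632 ft.

-2632 ft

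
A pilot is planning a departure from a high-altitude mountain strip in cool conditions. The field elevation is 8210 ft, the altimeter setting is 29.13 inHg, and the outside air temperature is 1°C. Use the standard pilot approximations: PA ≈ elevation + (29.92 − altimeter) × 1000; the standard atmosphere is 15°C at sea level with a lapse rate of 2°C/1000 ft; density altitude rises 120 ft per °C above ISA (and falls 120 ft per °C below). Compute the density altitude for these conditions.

9480 ft

Pressure altitude = 8210 + (29.92 − 29.13) × 1000 = 8210 + (+790) = 9000 ft.
ISA temperature at 9000 ft = 15 − 2 × (9000/1000) = -3°C.
ISA deviation = 1 − (-3) = +4°C.
Density altitude = 9000 + 120 × (4) = 9480 ft.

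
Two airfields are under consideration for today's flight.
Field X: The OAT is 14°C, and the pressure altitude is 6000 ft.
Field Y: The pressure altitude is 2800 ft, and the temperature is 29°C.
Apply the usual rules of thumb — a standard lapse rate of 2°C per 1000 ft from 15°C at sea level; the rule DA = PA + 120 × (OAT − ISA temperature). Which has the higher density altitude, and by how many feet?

Field X by 2168 ft

Field X: ISA temp = 3°C, deviation +11°C, DA = 6000 + 120 × 11 = 7320 ft.
Field Y: ISA temp = 9.4°C, deviation +19.6°C, DA = 2800 + 120 × 19.6 = 5152 ft.
Field X is higher by 7320 − 5152 = 2168 ft.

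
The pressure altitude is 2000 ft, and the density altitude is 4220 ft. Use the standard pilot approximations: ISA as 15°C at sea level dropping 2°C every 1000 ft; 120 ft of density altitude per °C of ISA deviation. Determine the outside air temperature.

Density altitude − pressure altitude = 4220 − 2000 = +2220 ft.
At 120 ft/°C that is an ISA deviation of 2220/120 = +18.5°C.
ISA temperature at 2000 ft = 15 − 2 × (2000/1000) = 11°C.
OAT = ISA + deviation = 11 + (+18.5) = 29.5°C.

29.5°C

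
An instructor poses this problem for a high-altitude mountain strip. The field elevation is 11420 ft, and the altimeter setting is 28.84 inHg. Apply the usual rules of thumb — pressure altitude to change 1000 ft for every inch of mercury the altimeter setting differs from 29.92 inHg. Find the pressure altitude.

12500 ft

Pressure correction = (29.92 − 28.84) × 1000 = +1080 ft.
Pressure altitude = 11420 + (+1080) = 12500 ft.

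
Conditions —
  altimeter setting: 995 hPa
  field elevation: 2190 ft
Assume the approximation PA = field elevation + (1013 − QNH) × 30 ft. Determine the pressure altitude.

Pressure correction = (1013 − 995) × 30 = +540 ft.
Pressure altitude = 2190 + (+540) = 2730 ft.

2730 ft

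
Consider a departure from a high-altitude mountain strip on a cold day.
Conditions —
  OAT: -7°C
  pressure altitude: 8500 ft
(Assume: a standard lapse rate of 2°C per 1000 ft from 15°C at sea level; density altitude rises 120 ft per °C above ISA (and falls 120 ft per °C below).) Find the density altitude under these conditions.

7900 ft

ISA temperature at 8500 ft = 15 − 2 × (8500/1000) = -2°C.
ISA deviation = -7 − (-2) = -5°C.
Density altitude = 8500 + 120 × (-5) = 8500 + (-600) = 7900 ft.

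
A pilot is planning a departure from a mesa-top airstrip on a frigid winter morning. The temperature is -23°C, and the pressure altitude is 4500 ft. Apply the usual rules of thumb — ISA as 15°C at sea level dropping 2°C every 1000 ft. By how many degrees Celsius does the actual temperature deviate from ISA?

ISA temperature at 4500 ft = 15 − 2 × (4500/1000) = 6°C.
Deviation = OAT − ISA = -23 − 6 = -29°C.

ISA-29°C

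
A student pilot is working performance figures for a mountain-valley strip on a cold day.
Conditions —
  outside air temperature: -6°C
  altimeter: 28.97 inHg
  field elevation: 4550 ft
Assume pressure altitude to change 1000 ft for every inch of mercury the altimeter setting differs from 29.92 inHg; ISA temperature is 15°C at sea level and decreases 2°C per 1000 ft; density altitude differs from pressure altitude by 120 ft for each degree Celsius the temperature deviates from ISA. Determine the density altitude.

Pressure altitude = 4550 + (29.92 − 28.97) × 1000 = 4550 + (+950) = 5500 ft.
ISA temperature at 5500 ft = 15 − 2 × (5500/1000) = 4°C.
ISA deviation = -6 − 4 = -10°C.
Density altitude = 5500 + 120 × (-10) = 4300 ft.

4300 ft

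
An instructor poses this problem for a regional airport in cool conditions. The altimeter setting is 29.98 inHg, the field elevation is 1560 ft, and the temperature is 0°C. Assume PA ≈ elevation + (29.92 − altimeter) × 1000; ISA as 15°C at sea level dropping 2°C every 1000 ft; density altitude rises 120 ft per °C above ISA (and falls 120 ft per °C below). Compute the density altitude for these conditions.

Pressure altitude = 1560 + (29.92 − 29.98) × 1000 = 1560 + (-60) = 1500 ft.
ISA temperature at 1500 ft = 15 − 2 × (1500/1000) = 12°C.
ISA deviation = 0 − 12 = -12°C.
Density altitude = 1500 + 120 × (-12) = 60 ft.

60 ft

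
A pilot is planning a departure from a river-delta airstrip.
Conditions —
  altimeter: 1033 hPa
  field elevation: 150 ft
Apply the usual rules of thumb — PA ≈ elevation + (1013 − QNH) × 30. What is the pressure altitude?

Pressure correction = (1013 − 1033) × 30 = -600 ft.
Pressure altitude = 150 + (-600) = -450 ft.

-450 ft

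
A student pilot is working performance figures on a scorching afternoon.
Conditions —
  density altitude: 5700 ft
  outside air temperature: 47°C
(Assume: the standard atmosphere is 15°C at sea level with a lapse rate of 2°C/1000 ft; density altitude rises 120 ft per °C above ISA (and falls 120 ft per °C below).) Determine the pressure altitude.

1500 ft

DA = PA + 120 × (OAT − (15 − 2·PA/1000)) = PA + 120·OAT − 1800 + 0.24·PA = 1.24·PA + 120·OAT − 1800.
So 1.24·PA = 5700 − 120 × 47 + 1800 = 1860.
PA = 1860 / 1.24 = 1500 ft.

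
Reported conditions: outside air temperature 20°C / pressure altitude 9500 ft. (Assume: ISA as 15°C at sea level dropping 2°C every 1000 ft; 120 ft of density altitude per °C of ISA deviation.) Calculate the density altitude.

12380 ft

ISA temperature at 9500 ft = 15 − 2 × (9500/1000) = -4°C.
ISA deviation = 20 − (-4) = +24°C.
Density altitude = 9500 + 120 × (24) = 9500 + (+2880) = 12380 ft.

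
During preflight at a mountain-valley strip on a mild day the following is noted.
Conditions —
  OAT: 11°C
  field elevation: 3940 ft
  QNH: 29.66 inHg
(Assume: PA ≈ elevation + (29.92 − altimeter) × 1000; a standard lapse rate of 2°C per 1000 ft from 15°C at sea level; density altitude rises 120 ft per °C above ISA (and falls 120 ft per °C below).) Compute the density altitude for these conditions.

4728 ft

Pressure altitude = 3940 + (29.92 − 29.66) × 1000 = 3940 + (+260) = 4200 ft.
ISA temperature at 4200 ft = 15 − 2 × (4200/1000) = 6.6°C.
ISA deviation = 11 − 6.6 = +4.4°C.
Density altitude = 4200 + 120 × (4.4) = 4728 ft.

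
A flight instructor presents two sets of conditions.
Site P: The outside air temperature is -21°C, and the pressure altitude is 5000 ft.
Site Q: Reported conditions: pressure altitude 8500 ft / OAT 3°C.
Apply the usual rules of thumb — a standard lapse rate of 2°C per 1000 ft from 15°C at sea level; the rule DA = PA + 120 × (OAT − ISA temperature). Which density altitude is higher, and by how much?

Site Q by 7220 ft

Site P: ISA temp = 5°C, deviation -26°C, DA = 5000 + 120 × (-26) = 1880 ft.
Site Q: ISA temp = -2°C, deviation +5°C, DA = 8500 + 120 × 5 = 9100 ft.
Site Q is higher by 9100 − 1880 = 7220 ft.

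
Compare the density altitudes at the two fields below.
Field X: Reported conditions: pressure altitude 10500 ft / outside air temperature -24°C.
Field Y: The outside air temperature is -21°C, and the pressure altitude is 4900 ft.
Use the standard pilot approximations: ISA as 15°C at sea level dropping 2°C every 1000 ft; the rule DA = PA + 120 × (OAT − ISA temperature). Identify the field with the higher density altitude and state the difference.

Field X by 6584 ft

Field X: ISA temp = -6°C, deviation -18°C, DA = 10500 + 120 × (-18) = 8340 ft.
Field Y: ISA temp = 5.2°C, deviation -26.2°C, DA = 4900 + 120 × (-26.2) = 1756 ft.
Field X is higher by 8340 − 1756 = 6584 ft.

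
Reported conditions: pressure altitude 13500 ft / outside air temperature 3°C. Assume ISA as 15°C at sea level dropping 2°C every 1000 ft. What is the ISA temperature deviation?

ISA temperature at 13500 ft = 15 − 2 × (13500/1000) = -12°C.
Deviation = OAT − ISA = 3 − (-12) = +15°C.

ISA+15°C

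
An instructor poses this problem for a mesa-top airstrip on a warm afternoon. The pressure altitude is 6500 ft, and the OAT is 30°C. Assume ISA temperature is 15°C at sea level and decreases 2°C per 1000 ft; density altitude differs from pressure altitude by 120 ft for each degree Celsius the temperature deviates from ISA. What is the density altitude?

9860 ft

ISA temperature at 6500 ft = 15 − 2 × (6500/1000) = 2°C.
ISA deviation = 30 − 2 = +28°C.
Density altitude = 6500 + 120 × (28) = 6500 + (+3360) = 9860 ft.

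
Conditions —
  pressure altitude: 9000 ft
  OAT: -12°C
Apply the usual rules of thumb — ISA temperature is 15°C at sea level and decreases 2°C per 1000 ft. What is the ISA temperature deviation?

ISA temperature at 9000 ft = 15 − 2 × (9000/1000) = -3°C.
Deviation = OAT − ISA = -12 − (-3) = -9°C.

ISA-9°C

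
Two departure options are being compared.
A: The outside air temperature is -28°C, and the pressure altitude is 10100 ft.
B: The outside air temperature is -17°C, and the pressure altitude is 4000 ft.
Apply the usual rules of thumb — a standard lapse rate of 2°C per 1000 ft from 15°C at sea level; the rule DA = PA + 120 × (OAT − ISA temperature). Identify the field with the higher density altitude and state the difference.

A: ISA temp = -5.2°C, deviation -22.8°C, DA = 10100 + 120 × (-22.8) = 7364 ft.
B: ISA temp = 7°C, deviation -24°C, DA = 4000 + 120 × (-24) = 1120 ft.
A is higher by 7364 − 1120 = 6244 ft.

A by 6244 ft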